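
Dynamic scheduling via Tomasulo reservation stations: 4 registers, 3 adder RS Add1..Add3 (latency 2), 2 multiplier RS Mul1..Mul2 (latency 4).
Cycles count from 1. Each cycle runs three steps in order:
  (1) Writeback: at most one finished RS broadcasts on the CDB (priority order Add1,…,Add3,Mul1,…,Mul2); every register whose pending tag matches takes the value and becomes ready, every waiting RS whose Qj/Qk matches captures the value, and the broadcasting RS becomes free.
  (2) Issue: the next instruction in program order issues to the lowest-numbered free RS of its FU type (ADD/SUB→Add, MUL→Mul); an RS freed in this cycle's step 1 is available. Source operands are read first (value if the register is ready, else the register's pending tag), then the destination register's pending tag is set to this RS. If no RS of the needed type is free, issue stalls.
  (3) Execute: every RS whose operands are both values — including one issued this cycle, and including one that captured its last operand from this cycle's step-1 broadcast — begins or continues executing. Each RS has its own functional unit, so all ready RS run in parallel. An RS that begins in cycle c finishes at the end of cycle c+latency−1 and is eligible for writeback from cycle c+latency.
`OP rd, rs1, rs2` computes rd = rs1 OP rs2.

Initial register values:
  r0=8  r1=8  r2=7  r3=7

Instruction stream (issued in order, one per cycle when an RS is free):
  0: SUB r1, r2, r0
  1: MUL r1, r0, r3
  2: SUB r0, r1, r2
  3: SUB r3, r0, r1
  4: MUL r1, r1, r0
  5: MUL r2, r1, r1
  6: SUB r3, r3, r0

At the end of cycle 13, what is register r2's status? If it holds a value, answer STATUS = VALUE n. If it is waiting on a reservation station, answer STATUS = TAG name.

c1: issue SUB r1<-Add1 | r0:8,r1:Add1,r2:7,r3:7
c2: issue MUL r1<-Mul1 | r0:8,r1:Mul1,r2:7,r3:7
c3: CDB Add1=-1; issue SUB r0<-Add1 | r0:Add1,r1:Mul1,r2:7,r3:7
c4: issue SUB r3<-Add2 | r0:Add1,r1:Mul1,r2:7,r3:Add2
c5: issue MUL r1<-Mul2 | r0:Add1,r1:Mul2,r2:7,r3:Add2
c6: CDB Mul1=56; issue MUL r2<-Mul1 | r0:Add1,r1:Mul2,r2:Mul1,r3:Add2
c7: issue SUB r3<-Add3 | r0:Add1,r1:Mul2,r2:Mul1,r3:Add3
c8: CDB Add1=49 | r0:49,r1:Mul2,r2:Mul1,r3:Add3
c9: - | r0:49,r1:Mul2,r2:Mul1,r3:Add3
c10: CDB Add2=-7 | r0:49,r1:Mul2,r2:Mul1,r3:Add3
c11: - | r0:49,r1:Mul2,r2:Mul1,r3:Add3
c12: CDB Add3=-56 | r0:49,r1:Mul2,r2:Mul1,r3:-56
c13: CDB Mul2=2744 | r0:49,r1:2744,r2:Mul1,r3:-56

STATUS = TAG Mul1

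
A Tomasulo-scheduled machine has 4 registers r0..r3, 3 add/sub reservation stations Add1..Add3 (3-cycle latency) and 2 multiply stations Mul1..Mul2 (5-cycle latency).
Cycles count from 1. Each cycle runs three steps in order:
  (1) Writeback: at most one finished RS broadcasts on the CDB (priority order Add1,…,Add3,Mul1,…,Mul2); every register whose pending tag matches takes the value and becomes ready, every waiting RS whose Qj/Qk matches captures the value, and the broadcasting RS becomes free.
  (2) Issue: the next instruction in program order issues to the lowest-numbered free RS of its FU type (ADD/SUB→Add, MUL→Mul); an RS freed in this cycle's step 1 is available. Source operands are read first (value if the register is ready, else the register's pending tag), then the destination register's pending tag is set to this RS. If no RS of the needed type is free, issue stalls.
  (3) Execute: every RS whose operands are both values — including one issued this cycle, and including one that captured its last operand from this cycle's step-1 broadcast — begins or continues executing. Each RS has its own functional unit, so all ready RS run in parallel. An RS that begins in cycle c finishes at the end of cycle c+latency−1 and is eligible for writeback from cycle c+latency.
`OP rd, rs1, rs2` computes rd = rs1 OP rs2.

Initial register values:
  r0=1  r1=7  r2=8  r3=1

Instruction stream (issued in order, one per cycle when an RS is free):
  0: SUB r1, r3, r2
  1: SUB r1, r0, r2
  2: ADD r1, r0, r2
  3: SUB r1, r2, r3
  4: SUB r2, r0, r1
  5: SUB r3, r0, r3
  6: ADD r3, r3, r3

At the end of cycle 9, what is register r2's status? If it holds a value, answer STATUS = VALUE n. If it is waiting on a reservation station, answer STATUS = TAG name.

STATUS = TAG Add2

  c1: issue SUB r1<-Add1  regs: r0:1,r1:Add1,r2:8,r3:1
  c2: issue SUB r1<-Add2  regs: r0:1,r1:Add2,r2:8,r3:1
  c3: issue ADD r1<-Add3  regs: r0:1,r1:Add3,r2:8,r3:1
  c4: CDB Add1=-7; issue SUB r1<-Add1  regs: r0:1,r1:Add1,r2:8,r3:1
  c5: CDB Add2=-7; issue SUB r2<-Add2  regs: r0:1,r1:Add1,r2:Add2,r3:1
  c6: CDB Add3=9; issue SUB r3<-Add3  regs: r0:1,r1:Add1,r2:Add2,r3:Add3
  c7: CDB Add1=7; issue ADD r3<-Add1  regs: r0:1,r1:7,r2:Add2,r3:Add1
  c8: -  regs: r0:1,r1:7,r2:Add2,r3:Add1
  c9: CDB Add3=0  regs: r0:1,r1:7,r2:Add2,r3:Add1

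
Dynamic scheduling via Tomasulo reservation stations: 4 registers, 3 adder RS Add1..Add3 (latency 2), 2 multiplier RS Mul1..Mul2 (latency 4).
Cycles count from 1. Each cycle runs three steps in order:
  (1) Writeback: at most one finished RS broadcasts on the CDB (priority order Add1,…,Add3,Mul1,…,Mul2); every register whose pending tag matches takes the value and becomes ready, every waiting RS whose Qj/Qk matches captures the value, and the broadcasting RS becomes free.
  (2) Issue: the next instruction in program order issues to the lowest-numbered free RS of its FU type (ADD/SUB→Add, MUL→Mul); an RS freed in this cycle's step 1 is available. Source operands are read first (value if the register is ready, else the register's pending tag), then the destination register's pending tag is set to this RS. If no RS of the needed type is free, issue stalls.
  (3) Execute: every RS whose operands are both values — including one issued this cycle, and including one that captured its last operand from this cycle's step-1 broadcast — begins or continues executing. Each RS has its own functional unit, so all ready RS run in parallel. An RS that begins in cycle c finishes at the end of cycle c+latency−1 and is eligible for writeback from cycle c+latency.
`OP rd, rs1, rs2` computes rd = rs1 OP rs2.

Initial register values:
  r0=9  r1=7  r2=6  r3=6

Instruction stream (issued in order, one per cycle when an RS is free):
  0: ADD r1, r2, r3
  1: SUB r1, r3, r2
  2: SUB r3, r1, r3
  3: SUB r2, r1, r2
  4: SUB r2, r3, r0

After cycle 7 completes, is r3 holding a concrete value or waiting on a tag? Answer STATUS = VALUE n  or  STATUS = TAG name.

STATUS = VALUE -6

cycle 1: issue ADD r1<-Add1 // r0:9,r1:Add1,r2:6,r3:6
cycle 2: issue SUB r1<-Add2 // r0:9,r1:Add2,r2:6,r3:6
cycle 3: CDB Add1=12; issue SUB r3<-Add1 // r0:9,r1:Add2,r2:6,r3:Add1
cycle 4: CDB Add2=0; issue SUB r2<-Add2 // r0:9,r1:0,r2:Add2,r3:Add1
cycle 5: issue SUB r2<-Add3 // r0:9,r1:0,r2:Add3,r3:Add1
cycle 6: CDB Add1=-6 // r0:9,r1:0,r2:Add3,r3:-6
cycle 7: CDB Add2=-6 // r0:9,r1:0,r2:Add3,r3:-6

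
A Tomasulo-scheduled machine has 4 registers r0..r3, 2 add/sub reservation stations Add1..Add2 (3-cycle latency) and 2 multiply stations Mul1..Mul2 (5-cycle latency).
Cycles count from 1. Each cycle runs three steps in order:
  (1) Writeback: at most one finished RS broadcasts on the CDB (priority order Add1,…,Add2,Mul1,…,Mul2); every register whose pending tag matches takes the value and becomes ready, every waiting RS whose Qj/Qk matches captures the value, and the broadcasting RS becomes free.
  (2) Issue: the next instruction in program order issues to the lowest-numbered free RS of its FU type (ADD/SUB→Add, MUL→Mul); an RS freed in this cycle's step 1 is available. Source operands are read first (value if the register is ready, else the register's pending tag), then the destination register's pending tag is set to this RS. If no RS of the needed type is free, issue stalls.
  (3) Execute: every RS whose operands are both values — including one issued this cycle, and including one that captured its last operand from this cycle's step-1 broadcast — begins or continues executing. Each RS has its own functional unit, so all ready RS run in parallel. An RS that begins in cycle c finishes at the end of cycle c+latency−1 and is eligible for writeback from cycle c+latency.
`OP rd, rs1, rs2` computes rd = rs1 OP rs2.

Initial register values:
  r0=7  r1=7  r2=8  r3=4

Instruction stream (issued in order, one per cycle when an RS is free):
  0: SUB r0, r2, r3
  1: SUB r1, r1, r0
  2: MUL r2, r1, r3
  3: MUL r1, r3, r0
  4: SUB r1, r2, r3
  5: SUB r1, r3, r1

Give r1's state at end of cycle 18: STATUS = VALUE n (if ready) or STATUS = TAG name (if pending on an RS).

c1: issue SUB r0<-Add1 | r0:Add1,r1:7,r2:8,r3:4
c2: issue SUB r1<-Add2 | r0:Add1,r1:Add2,r2:8,r3:4
c3: issue MUL r2<-Mul1 | r0:Add1,r1:Add2,r2:Mul1,r3:4
c4: CDB Add1=4; issue MUL r1<-Mul2 | r0:4,r1:Mul2,r2:Mul1,r3:4
c5: issue SUB r1<-Add1 | r0:4,r1:Add1,r2:Mul1,r3:4
c6: stall | r0:4,r1:Add1,r2:Mul1,r3:4
c7: CDB Add2=3; issue SUB r1<-Add2 | r0:4,r1:Add2,r2:Mul1,r3:4
c8: - | r0:4,r1:Add2,r2:Mul1,r3:4
c9: CDB Mul2=16 | r0:4,r1:Add2,r2:Mul1,r3:4
c10: - | r0:4,r1:Add2,r2:Mul1,r3:4
c11: - | r0:4,r1:Add2,r2:Mul1,r3:4
c12: CDB Mul1=12 | r0:4,r1:Add2,r2:12,r3:4
c13: - | r0:4,r1:Add2,r2:12,r3:4
c14: - | r0:4,r1:Add2,r2:12,r3:4
c15: CDB Add1=8 | r0:4,r1:Add2,r2:12,r3:4
c16: - | r0:4,r1:Add2,r2:12,r3:4
c17: - | r0:4,r1:Add2,r2:12,r3:4
c18: CDB Add2=-4 | r0:4,r1:-4,r2:12,r3:4

STATUS = VALUE -4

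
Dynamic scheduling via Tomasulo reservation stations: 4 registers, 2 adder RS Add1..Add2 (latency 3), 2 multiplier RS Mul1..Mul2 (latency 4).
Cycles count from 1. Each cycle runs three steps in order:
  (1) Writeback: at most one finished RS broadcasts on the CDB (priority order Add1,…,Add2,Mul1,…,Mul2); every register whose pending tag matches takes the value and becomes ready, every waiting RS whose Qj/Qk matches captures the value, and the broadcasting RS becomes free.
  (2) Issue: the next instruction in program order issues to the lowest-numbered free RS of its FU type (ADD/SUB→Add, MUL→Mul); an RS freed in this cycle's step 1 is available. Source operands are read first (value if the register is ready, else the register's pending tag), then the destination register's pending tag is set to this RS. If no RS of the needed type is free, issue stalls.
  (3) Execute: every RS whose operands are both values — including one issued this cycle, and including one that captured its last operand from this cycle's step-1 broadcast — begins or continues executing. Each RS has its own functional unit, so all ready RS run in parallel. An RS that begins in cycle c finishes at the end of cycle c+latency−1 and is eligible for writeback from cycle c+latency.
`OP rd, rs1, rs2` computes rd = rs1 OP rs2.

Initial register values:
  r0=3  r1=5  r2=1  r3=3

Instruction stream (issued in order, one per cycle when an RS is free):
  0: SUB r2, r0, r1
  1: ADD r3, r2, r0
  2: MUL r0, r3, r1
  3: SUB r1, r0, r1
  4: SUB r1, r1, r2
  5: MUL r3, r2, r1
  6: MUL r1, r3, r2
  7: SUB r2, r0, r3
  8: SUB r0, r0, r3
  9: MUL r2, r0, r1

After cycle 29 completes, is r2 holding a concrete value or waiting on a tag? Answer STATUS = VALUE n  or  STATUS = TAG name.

c1: issue SUB r2<-Add1 | r0:3,r1:5,r2:Add1,r3:3
c2: issue ADD r3<-Add2 | r0:3,r1:5,r2:Add1,r3:Add2
c3: issue MUL r0<-Mul1 | r0:Mul1,r1:5,r2:Add1,r3:Add2
c4: CDB Add1=-2; issue SUB r1<-Add1 | r0:Mul1,r1:Add1,r2:-2,r3:Add2
c5: stall | r0:Mul1,r1:Add1,r2:-2,r3:Add2
c6: stall | r0:Mul1,r1:Add1,r2:-2,r3:Add2
c7: CDB Add2=1; issue SUB r1<-Add2 | r0:Mul1,r1:Add2,r2:-2,r3:1
c8: issue MUL r3<-Mul2 | r0:Mul1,r1:Add2,r2:-2,r3:Mul2
c9: stall | r0:Mul1,r1:Add2,r2:-2,r3:Mul2
c10: stall | r0:Mul1,r1:Add2,r2:-2,r3:Mul2
c11: CDB Mul1=5; issue MUL r1<-Mul1 | r0:5,r1:Mul1,r2:-2,r3:Mul2
c12: stall | r0:5,r1:Mul1,r2:-2,r3:Mul2
c13: stall | r0:5,r1:Mul1,r2:-2,r3:Mul2
c14: CDB Add1=0; issue SUB r2<-Add1 | r0:5,r1:Mul1,r2:Add1,r3:Mul2
c15: stall | r0:5,r1:Mul1,r2:Add1,r3:Mul2
c16: stall | r0:5,r1:Mul1,r2:Add1,r3:Mul2
c17: CDB Add2=2; issue SUB r0<-Add2 | r0:Add2,r1:Mul1,r2:Add1,r3:Mul2
c18: stall | r0:Add2,r1:Mul1,r2:Add1,r3:Mul2
c19: stall | r0:Add2,r1:Mul1,r2:Add1,r3:Mul2
c20: stall | r0:Add2,r1:Mul1,r2:Add1,r3:Mul2
c21: CDB Mul2=-4; issue MUL r2<-Mul2 | r0:Add2,r1:Mul1,r2:Mul2,r3:-4
c22: - | r0:Add2,r1:Mul1,r2:Mul2,r3:-4
c23: - | r0:Add2,r1:Mul1,r2:Mul2,r3:-4
c24: CDB Add1=9 | r0:Add2,r1:Mul1,r2:Mul2,r3:-4
c25: CDB Add2=9 | r0:9,r1:Mul1,r2:Mul2,r3:-4
c26: CDB Mul1=8 | r0:9,r1:8,r2:Mul2,r3:-4
c27: - | r0:9,r1:8,r2:Mul2,r3:-4
c28: - | r0:9,r1:8,r2:Mul2,r3:-4
c29: - | r0:9,r1:8,r2:Mul2,r3:-4

STATUS = TAG Mul2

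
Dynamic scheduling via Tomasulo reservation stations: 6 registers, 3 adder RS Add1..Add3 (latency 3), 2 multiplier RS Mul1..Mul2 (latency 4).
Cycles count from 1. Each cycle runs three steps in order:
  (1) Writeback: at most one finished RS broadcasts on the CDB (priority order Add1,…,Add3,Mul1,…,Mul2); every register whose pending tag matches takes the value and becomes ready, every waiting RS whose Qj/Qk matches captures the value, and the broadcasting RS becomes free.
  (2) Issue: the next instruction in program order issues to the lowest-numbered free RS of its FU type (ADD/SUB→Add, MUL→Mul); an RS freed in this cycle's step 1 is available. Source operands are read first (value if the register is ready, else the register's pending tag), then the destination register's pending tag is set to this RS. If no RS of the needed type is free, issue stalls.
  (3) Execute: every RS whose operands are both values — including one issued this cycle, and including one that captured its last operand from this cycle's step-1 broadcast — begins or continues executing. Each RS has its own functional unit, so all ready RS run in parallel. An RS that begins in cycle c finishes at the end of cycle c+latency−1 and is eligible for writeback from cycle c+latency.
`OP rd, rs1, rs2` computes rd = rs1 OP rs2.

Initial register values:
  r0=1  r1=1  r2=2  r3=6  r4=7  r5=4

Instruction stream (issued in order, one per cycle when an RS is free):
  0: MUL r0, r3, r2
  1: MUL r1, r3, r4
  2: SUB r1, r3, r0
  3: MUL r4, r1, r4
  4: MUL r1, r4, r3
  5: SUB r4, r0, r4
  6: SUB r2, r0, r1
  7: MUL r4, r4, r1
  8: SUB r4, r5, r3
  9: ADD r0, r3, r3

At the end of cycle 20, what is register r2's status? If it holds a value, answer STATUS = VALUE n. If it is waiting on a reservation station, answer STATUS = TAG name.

c1: issue MUL r0<-Mul1 | r0:Mul1,r1:1,r2:2,r3:6,r4:7,r5:4
c2: issue MUL r1<-Mul2 | r0:Mul1,r1:Mul2,r2:2,r3:6,r4:7,r5:4
c3: issue SUB r1<-Add1 | r0:Mul1,r1:Add1,r2:2,r3:6,r4:7,r5:4
c4: stall | r0:Mul1,r1:Add1,r2:2,r3:6,r4:7,r5:4
c5: CDB Mul1=12; issue MUL r4<-Mul1 | r0:12,r1:Add1,r2:2,r3:6,r4:Mul1,r5:4
c6: CDB Mul2=42; issue MUL r1<-Mul2 | r0:12,r1:Mul2,r2:2,r3:6,r4:Mul1,r5:4
c7: issue SUB r4<-Add2 | r0:12,r1:Mul2,r2:2,r3:6,r4:Add2,r5:4
c8: CDB Add1=-6; issue SUB r2<-Add1 | r0:12,r1:Mul2,r2:Add1,r3:6,r4:Add2,r5:4
c9: stall | r0:12,r1:Mul2,r2:Add1,r3:6,r4:Add2,r5:4
c10: stall | r0:12,r1:Mul2,r2:Add1,r3:6,r4:Add2,r5:4
c11: stall | r0:12,r1:Mul2,r2:Add1,r3:6,r4:Add2,r5:4
c12: CDB Mul1=-42; issue MUL r4<-Mul1 | r0:12,r1:Mul2,r2:Add1,r3:6,r4:Mul1,r5:4
c13: issue SUB r4<-Add3 | r0:12,r1:Mul2,r2:Add1,r3:6,r4:Add3,r5:4
c14: stall | r0:12,r1:Mul2,r2:Add1,r3:6,r4:Add3,r5:4
c15: CDB Add2=54; issue ADD r0<-Add2 | r0:Add2,r1:Mul2,r2:Add1,r3:6,r4:Add3,r5:4
c16: CDB Add3=-2 | r0:Add2,r1:Mul2,r2:Add1,r3:6,r4:-2,r5:4
c17: CDB Mul2=-252 | r0:Add2,r1:-252,r2:Add1,r3:6,r4:-2,r5:4
c18: CDB Add2=12 | r0:12,r1:-252,r2:Add1,r3:6,r4:-2,r5:4
c19: - | r0:12,r1:-252,r2:Add1,r3:6,r4:-2,r5:4
c20: CDB Add1=264 | r0:12,r1:-252,r2:264,r3:6,r4:-2,r5:4

STATUS = VALUE 264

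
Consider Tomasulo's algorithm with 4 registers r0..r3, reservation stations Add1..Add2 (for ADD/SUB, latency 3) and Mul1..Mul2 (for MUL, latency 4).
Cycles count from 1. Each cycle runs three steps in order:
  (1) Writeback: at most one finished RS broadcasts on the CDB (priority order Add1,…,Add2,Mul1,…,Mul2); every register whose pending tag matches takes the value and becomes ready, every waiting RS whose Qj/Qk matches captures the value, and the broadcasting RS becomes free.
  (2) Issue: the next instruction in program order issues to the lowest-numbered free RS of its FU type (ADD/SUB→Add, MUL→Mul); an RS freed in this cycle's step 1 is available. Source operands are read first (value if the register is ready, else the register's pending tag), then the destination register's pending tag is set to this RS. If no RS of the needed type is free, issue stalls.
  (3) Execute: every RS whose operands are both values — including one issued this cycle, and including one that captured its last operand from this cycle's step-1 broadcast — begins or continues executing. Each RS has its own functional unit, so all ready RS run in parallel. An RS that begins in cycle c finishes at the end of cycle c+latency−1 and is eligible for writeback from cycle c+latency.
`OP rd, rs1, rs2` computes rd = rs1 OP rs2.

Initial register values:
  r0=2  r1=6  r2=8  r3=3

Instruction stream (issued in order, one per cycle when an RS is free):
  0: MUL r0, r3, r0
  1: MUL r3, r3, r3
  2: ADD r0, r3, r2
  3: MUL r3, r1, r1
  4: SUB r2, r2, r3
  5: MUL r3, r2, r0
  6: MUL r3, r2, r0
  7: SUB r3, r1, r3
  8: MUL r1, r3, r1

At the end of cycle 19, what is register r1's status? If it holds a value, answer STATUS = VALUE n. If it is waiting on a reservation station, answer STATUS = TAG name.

cycle 1: issue MUL r0<-Mul1 // r0:Mul1,r1:6,r2:8,r3:3
cycle 2: issue MUL r3<-Mul2 // r0:Mul1,r1:6,r2:8,r3:Mul2
cycle 3: issue ADD r0<-Add1 // r0:Add1,r1:6,r2:8,r3:Mul2
cycle 4: stall // r0:Add1,r1:6,r2:8,r3:Mul2
cycle 5: CDB Mul1=6; issue MUL r3<-Mul1 // r0:Add1,r1:6,r2:8,r3:Mul1
cycle 6: CDB Mul2=9; issue SUB r2<-Add2 // r0:Add1,r1:6,r2:Add2,r3:Mul1
cycle 7: issue MUL r3<-Mul2 // r0:Add1,r1:6,r2:Add2,r3:Mul2
cycle 8: stall // r0:Add1,r1:6,r2:Add2,r3:Mul2
cycle 9: CDB Add1=17; stall // r0:17,r1:6,r2:Add2,r3:Mul2
cycle 10: CDB Mul1=36; issue MUL r3<-Mul1 // r0:17,r1:6,r2:Add2,r3:Mul1
cycle 11: issue SUB r3<-Add1 // r0:17,r1:6,r2:Add2,r3:Add1
cycle 12: stall // r0:17,r1:6,r2:Add2,r3:Add1
cycle 13: CDB Add2=-28; stall // r0:17,r1:6,r2:-28,r3:Add1
cycle 14: stall // r0:17,r1:6,r2:-28,r3:Add1
cycle 15: stall // r0:17,r1:6,r2:-28,r3:Add1
cycle 16: stall // r0:17,r1:6,r2:-28,r3:Add1
cycle 17: CDB Mul1=-476; issue MUL r1<-Mul1 // r0:17,r1:Mul1,r2:-28,r3:Add1
cycle 18: CDB Mul2=-476 // r0:17,r1:Mul1,r2:-28,r3:Add1
cycle 19: - // r0:17,r1:Mul1,r2:-28,r3:Add1

STATUS = TAG Mul1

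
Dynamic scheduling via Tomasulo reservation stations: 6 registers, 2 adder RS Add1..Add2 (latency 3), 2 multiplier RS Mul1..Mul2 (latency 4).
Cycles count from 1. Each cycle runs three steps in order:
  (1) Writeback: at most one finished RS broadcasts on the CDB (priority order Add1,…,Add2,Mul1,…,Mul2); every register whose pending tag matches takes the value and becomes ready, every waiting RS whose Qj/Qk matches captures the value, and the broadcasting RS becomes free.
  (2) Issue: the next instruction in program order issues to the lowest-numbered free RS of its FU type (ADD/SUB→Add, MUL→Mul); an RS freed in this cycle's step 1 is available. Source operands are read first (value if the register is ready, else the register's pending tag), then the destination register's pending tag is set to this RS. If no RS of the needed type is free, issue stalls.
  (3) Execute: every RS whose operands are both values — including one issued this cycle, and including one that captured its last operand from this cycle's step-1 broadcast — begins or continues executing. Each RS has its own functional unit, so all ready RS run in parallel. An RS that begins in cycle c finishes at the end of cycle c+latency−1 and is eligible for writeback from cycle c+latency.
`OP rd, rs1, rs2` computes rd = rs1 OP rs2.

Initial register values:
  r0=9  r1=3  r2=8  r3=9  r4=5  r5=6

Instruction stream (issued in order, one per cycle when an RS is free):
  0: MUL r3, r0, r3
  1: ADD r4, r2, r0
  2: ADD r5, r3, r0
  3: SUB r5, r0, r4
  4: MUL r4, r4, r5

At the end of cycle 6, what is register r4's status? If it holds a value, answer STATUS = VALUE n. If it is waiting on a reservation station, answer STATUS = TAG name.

  c1: issue MUL r3<-Mul1  regs: r0:9,r1:3,r2:8,r3:Mul1,r4:5,r5:6
  c2: issue ADD r4<-Add1  regs: r0:9,r1:3,r2:8,r3:Mul1,r4:Add1,r5:6
  c3: issue ADD r5<-Add2  regs: r0:9,r1:3,r2:8,r3:Mul1,r4:Add1,r5:Add2
  c4: stall  regs: r0:9,r1:3,r2:8,r3:Mul1,r4:Add1,r5:Add2
  c5: CDB Add1=17; issue SUB r5<-Add1  regs: r0:9,r1:3,r2:8,r3:Mul1,r4:17,r5:Add1
  c6: CDB Mul1=81; issue MUL r4<-Mul1  regs: r0:9,r1:3,r2:8,r3:81,r4:Mul1,r5:Add1

STATUS = TAG Mul1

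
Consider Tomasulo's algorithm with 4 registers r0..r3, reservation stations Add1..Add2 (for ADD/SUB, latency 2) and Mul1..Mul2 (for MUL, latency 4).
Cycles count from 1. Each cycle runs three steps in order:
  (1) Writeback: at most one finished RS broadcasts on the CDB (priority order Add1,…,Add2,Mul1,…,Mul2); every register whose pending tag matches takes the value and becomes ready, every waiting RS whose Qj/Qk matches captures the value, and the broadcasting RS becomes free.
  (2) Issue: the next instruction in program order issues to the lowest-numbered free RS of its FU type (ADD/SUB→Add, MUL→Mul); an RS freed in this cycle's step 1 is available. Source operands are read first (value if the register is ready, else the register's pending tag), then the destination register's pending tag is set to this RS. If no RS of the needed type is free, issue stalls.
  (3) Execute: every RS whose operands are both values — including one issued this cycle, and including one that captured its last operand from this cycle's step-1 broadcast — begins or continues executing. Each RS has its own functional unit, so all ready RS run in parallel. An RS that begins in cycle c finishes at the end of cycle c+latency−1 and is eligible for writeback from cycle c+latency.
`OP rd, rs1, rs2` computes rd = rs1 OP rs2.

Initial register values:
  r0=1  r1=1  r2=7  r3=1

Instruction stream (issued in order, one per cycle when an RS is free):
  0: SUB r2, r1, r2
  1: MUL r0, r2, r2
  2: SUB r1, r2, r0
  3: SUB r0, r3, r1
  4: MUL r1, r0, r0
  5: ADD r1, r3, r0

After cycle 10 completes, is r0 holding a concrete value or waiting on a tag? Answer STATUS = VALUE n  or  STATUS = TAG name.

cycle 1: issue SUB r2<-Add1 // r0:1,r1:1,r2:Add1,r3:1
cycle 2: issue MUL r0<-Mul1 // r0:Mul1,r1:1,r2:Add1,r3:1
cycle 3: CDB Add1=-6; issue SUB r1<-Add1 // r0:Mul1,r1:Add1,r2:-6,r3:1
cycle 4: issue SUB r0<-Add2 // r0:Add2,r1:Add1,r2:-6,r3:1
cycle 5: issue MUL r1<-Mul2 // r0:Add2,r1:Mul2,r2:-6,r3:1
cycle 6: stall // r0:Add2,r1:Mul2,r2:-6,r3:1
cycle 7: CDB Mul1=36; stall // r0:Add2,r1:Mul2,r2:-6,r3:1
cycle 8: stall // r0:Add2,r1:Mul2,r2:-6,r3:1
cycle 9: CDB Add1=-42; issue ADD r1<-Add1 // r0:Add2,r1:Add1,r2:-6,r3:1
cycle 10: - // r0:Add2,r1:Add1,r2:-6,r3:1

STATUS = TAG Add2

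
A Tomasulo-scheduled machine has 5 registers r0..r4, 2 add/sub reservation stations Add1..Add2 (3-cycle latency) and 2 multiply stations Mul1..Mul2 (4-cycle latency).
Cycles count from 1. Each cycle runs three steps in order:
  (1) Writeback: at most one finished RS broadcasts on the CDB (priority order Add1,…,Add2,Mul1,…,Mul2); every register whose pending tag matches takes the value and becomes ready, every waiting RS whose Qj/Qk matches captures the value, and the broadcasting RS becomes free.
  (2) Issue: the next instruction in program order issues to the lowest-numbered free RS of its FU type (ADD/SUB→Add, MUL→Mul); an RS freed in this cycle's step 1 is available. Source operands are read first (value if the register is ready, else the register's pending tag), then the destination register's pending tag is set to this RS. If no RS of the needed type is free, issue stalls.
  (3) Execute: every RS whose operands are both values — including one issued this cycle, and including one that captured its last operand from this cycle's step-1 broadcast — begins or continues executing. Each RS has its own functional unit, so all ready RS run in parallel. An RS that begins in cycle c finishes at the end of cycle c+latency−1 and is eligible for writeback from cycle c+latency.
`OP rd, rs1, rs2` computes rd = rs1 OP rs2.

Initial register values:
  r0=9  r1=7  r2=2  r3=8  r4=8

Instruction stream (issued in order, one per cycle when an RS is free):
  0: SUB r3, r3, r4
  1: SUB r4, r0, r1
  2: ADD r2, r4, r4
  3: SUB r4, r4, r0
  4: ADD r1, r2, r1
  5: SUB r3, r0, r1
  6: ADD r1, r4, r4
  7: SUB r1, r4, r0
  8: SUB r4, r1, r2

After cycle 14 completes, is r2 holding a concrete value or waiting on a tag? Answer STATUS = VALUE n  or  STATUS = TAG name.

STATUS = VALUE 4

cycle 1: issue SUB r3<-Add1 // r0:9,r1:7,r2:2,r3:Add1,r4:8
cycle 2: issue SUB r4<-Add2 // r0:9,r1:7,r2:2,r3:Add1,r4:Add2
cycle 3: stall // r0:9,r1:7,r2:2,r3:Add1,r4:Add2
cycle 4: CDB Add1=0; issue ADD r2<-Add1 // r0:9,r1:7,r2:Add1,r3:0,r4:Add2
cycle 5: CDB Add2=2; issue SUB r4<-Add2 // r0:9,r1:7,r2:Add1,r3:0,r4:Add2
cycle 6: stall // r0:9,r1:7,r2:Add1,r3:0,r4:Add2
cycle 7: stall // r0:9,r1:7,r2:Add1,r3:0,r4:Add2
cycle 8: CDB Add1=4; issue ADD r1<-Add1 // r0:9,r1:Add1,r2:4,r3:0,r4:Add2
cycle 9: CDB Add2=-7; issue SUB r3<-Add2 // r0:9,r1:Add1,r2:4,r3:Add2,r4:-7
cycle 10: stall // r0:9,r1:Add1,r2:4,r3:Add2,r4:-7
cycle 11: CDB Add1=11; issue ADD r1<-Add1 // r0:9,r1:Add1,r2:4,r3:Add2,r4:-7
cycle 12: stall // r0:9,r1:Add1,r2:4,r3:Add2,r4:-7
cycle 13: stall // r0:9,r1:Add1,r2:4,r3:Add2,r4:-7
cycle 14: CDB Add1=-14; issue SUB r1<-Add1 // r0:9,r1:Add1,r2:4,r3:Add2,r4:-7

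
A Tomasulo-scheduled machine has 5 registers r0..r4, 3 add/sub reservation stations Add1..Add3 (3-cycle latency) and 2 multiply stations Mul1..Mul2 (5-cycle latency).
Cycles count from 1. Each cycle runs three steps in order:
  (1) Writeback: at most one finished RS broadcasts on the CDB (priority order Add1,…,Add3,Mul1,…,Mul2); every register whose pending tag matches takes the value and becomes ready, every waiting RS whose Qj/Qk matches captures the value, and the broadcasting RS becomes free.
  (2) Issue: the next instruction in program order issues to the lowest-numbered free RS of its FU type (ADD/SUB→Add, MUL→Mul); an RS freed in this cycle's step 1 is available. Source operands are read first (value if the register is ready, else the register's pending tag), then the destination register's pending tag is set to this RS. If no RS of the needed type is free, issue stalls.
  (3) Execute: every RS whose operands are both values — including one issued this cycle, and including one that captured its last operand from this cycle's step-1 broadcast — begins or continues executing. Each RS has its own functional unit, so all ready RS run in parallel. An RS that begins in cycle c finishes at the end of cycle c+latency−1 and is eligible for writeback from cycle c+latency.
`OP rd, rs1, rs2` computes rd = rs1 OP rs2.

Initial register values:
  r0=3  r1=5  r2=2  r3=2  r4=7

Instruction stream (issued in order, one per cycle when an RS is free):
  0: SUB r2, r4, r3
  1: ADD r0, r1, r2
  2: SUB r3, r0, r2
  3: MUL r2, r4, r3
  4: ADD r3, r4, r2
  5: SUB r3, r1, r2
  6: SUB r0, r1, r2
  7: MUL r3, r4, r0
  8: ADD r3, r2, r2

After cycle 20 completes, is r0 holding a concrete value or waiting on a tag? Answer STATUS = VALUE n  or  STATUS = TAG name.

c1: issue SUB r2<-Add1 | r0:3,r1:5,r2:Add1,r3:2,r4:7
c2: issue ADD r0<-Add2 | r0:Add2,r1:5,r2:Add1,r3:2,r4:7
c3: issue SUB r3<-Add3 | r0:Add2,r1:5,r2:Add1,r3:Add3,r4:7
c4: CDB Add1=5; issue MUL r2<-Mul1 | r0:Add2,r1:5,r2:Mul1,r3:Add3,r4:7
c5: issue ADD r3<-Add1 | r0:Add2,r1:5,r2:Mul1,r3:Add1,r4:7
c6: stall | r0:Add2,r1:5,r2:Mul1,r3:Add1,r4:7
c7: CDB Add2=10; issue SUB r3<-Add2 | r0:10,r1:5,r2:Mul1,r3:Add2,r4:7
c8: stall | r0:10,r1:5,r2:Mul1,r3:Add2,r4:7
c9: stall | r0:10,r1:5,r2:Mul1,r3:Add2,r4:7
c10: CDB Add3=5; issue SUB r0<-Add3 | r0:Add3,r1:5,r2:Mul1,r3:Add2,r4:7
c11: issue MUL r3<-Mul2 | r0:Add3,r1:5,r2:Mul1,r3:Mul2,r4:7
c12: stall | r0:Add3,r1:5,r2:Mul1,r3:Mul2,r4:7
c13: stall | r0:Add3,r1:5,r2:Mul1,r3:Mul2,r4:7
c14: stall | r0:Add3,r1:5,r2:Mul1,r3:Mul2,r4:7
c15: CDB Mul1=35; stall | r0:Add3,r1:5,r2:35,r3:Mul2,r4:7
c16: stall | r0:Add3,r1:5,r2:35,r3:Mul2,r4:7
c17: stall | r0:Add3,r1:5,r2:35,r3:Mul2,r4:7
c18: CDB Add1=42; issue ADD r3<-Add1 | r0:Add3,r1:5,r2:35,r3:Add1,r4:7
c19: CDB Add2=-30 | r0:Add3,r1:5,r2:35,r3:Add1,r4:7
c20: CDB Add3=-30 | r0:-30,r1:5,r2:35,r3:Add1,r4:7

STATUS = VALUE -30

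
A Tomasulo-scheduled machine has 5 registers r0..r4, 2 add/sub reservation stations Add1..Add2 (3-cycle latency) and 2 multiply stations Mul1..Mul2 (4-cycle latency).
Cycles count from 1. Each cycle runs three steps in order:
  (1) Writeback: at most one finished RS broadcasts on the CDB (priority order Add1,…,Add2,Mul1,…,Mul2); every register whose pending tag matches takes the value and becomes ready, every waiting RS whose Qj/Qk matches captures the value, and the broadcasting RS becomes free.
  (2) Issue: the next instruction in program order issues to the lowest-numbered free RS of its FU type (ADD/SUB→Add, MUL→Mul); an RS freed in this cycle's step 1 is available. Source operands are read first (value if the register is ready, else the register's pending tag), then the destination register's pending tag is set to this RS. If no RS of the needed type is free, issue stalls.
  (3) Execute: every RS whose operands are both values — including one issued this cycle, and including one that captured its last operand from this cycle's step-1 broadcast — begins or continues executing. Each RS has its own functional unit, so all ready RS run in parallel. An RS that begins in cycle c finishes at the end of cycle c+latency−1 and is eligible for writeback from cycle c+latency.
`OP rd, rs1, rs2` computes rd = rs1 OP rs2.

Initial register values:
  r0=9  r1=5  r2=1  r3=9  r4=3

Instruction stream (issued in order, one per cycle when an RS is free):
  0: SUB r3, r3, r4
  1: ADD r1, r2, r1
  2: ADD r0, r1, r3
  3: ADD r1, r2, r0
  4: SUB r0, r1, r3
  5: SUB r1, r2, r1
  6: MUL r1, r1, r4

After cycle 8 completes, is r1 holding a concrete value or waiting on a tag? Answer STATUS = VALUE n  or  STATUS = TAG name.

  c1: issue SUB r3<-Add1  regs: r0:9,r1:5,r2:1,r3:Add1,r4:3
  c2: issue ADD r1<-Add2  regs: r0:9,r1:Add2,r2:1,r3:Add1,r4:3
  c3: stall  regs: r0:9,r1:Add2,r2:1,r3:Add1,r4:3
  c4: CDB Add1=6; issue ADD r0<-Add1  regs: r0:Add1,r1:Add2,r2:1,r3:6,r4:3
  c5: CDB Add2=6; issue ADD r1<-Add2  regs: r0:Add1,r1:Add2,r2:1,r3:6,r4:3
  c6: stall  regs: r0:Add1,r1:Add2,r2:1,r3:6,r4:3
  c7: stall  regs: r0:Add1,r1:Add2,r2:1,r3:6,r4:3
  c8: CDB Add1=12; issue SUB r0<-Add1  regs: r0:Add1,r1:Add2,r2:1,r3:6,r4:3

STATUS = TAG Add2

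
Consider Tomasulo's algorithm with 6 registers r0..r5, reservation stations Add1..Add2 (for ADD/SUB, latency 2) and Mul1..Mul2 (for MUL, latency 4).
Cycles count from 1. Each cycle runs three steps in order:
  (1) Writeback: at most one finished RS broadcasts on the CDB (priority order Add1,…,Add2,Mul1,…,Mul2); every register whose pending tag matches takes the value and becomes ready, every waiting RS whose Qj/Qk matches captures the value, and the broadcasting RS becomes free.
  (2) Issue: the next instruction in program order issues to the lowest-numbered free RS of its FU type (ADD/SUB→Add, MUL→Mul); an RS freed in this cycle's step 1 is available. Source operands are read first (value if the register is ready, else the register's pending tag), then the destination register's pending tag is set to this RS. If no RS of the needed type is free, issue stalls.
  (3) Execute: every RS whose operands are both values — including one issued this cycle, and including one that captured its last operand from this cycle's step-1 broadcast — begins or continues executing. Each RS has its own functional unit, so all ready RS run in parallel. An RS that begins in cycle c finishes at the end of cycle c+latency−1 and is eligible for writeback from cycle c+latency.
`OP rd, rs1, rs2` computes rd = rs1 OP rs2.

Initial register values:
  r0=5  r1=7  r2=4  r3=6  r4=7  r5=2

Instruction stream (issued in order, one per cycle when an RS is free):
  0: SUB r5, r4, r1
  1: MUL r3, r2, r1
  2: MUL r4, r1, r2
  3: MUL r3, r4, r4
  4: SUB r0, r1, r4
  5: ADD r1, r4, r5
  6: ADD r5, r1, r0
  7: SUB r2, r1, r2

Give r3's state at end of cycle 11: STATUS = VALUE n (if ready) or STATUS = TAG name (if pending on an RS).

c1: issue SUB r5<-Add1 | r0:5,r1:7,r2:4,r3:6,r4:7,r5:Add1
c2: issue MUL r3<-Mul1 | r0:5,r1:7,r2:4,r3:Mul1,r4:7,r5:Add1
c3: CDB Add1=0; issue MUL r4<-Mul2 | r0:5,r1:7,r2:4,r3:Mul1,r4:Mul2,r5:0
c4: stall | r0:5,r1:7,r2:4,r3:Mul1,r4:Mul2,r5:0
c5: stall | r0:5,r1:7,r2:4,r3:Mul1,r4:Mul2,r5:0
c6: CDB Mul1=28; issue MUL r3<-Mul1 | r0:5,r1:7,r2:4,r3:Mul1,r4:Mul2,r5:0
c7: CDB Mul2=28; issue SUB r0<-Add1 | r0:Add1,r1:7,r2:4,r3:Mul1,r4:28,r5:0
c8: issue ADD r1<-Add2 | r0:Add1,r1:Add2,r2:4,r3:Mul1,r4:28,r5:0
c9: CDB Add1=-21; issue ADD r5<-Add1 | r0:-21,r1:Add2,r2:4,r3:Mul1,r4:28,r5:Add1
c10: CDB Add2=28; issue SUB r2<-Add2 | r0:-21,r1:28,r2:Add2,r3:Mul1,r4:28,r5:Add1
c11: CDB Mul1=784 | r0:-21,r1:28,r2:Add2,r3:784,r4:28,r5:Add1

STATUS = VALUE 784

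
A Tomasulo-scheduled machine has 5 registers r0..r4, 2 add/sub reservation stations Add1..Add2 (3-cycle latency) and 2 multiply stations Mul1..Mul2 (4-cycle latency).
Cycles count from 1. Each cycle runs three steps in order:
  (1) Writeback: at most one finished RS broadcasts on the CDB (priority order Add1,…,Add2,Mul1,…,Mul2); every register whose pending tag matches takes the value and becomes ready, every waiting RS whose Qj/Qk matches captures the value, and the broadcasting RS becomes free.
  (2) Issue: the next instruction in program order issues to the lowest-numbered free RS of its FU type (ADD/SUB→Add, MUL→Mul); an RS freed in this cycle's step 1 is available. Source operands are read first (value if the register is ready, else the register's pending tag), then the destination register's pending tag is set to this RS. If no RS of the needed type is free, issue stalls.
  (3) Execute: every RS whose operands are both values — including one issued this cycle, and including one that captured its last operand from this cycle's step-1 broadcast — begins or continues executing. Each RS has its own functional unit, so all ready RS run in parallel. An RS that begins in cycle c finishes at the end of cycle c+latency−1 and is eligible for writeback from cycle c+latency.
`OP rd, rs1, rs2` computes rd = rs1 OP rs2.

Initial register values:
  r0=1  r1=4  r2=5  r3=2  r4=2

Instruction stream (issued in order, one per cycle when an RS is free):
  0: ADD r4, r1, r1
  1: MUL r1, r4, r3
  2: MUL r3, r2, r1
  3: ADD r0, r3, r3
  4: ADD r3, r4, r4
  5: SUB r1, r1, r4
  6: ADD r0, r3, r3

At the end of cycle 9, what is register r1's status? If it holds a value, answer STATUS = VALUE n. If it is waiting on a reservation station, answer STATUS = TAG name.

STATUS = TAG Add2

c1: issue ADD r4<-Add1 | r0:1,r1:4,r2:5,r3:2,r4:Add1
c2: issue MUL r1<-Mul1 | r0:1,r1:Mul1,r2:5,r3:2,r4:Add1
c3: issue MUL r3<-Mul2 | r0:1,r1:Mul1,r2:5,r3:Mul2,r4:Add1
c4: CDB Add1=8; issue ADD r0<-Add1 | r0:Add1,r1:Mul1,r2:5,r3:Mul2,r4:8
c5: issue ADD r3<-Add2 | r0:Add1,r1:Mul1,r2:5,r3:Add2,r4:8
c6: stall | r0:Add1,r1:Mul1,r2:5,r3:Add2,r4:8
c7: stall | r0:Add1,r1:Mul1,r2:5,r3:Add2,r4:8
c8: CDB Add2=16; issue SUB r1<-Add2 | r0:Add1,r1:Add2,r2:5,r3:16,r4:8
c9: CDB Mul1=16; stall | r0:Add1,r1:Add2,r2:5,r3:16,r4:8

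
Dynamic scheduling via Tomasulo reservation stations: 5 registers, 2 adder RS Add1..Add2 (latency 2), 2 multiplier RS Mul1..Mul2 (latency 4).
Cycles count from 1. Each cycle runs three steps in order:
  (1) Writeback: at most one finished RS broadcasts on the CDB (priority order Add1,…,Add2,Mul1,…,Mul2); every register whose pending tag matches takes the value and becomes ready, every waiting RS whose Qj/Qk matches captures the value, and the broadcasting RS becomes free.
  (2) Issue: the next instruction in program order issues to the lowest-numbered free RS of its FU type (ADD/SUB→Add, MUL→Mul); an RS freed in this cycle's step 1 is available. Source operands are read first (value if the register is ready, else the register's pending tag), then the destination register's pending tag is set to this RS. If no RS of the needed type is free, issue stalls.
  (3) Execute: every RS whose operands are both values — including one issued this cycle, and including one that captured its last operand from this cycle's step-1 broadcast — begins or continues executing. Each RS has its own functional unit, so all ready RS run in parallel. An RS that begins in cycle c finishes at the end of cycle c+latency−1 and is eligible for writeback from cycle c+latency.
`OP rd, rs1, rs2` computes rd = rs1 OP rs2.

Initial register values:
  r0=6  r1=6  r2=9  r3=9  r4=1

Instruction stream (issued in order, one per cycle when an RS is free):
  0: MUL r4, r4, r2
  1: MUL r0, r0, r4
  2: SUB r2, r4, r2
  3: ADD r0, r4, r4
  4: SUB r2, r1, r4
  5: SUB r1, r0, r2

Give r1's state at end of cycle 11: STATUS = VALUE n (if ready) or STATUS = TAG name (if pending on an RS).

STATUS = VALUE 21

  c1: issue MUL r4<-Mul1  regs: r0:6,r1:6,r2:9,r3:9,r4:Mul1
  c2: issue MUL r0<-Mul2  regs: r0:Mul2,r1:6,r2:9,r3:9,r4:Mul1
  c3: issue SUB r2<-Add1  regs: r0:Mul2,r1:6,r2:Add1,r3:9,r4:Mul1
  c4: issue ADD r0<-Add2  regs: r0:Add2,r1:6,r2:Add1,r3:9,r4:Mul1
  c5: CDB Mul1=9; stall  regs: r0:Add2,r1:6,r2:Add1,r3:9,r4:9
  c6: stall  regs: r0:Add2,r1:6,r2:Add1,r3:9,r4:9
  c7: CDB Add1=0; issue SUB r2<-Add1  regs: r0:Add2,r1:6,r2:Add1,r3:9,r4:9
  c8: CDB Add2=18; issue SUB r1<-Add2  regs: r0:18,r1:Add2,r2:Add1,r3:9,r4:9
  c9: CDB Add1=-3  regs: r0:18,r1:Add2,r2:-3,r3:9,r4:9
  c10: CDB Mul2=54  regs: r0:18,r1:Add2,r2:-3,r3:9,r4:9
  c11: CDB Add2=21  regs: r0:18,r1:21,r2:-3,r3:9,r4:9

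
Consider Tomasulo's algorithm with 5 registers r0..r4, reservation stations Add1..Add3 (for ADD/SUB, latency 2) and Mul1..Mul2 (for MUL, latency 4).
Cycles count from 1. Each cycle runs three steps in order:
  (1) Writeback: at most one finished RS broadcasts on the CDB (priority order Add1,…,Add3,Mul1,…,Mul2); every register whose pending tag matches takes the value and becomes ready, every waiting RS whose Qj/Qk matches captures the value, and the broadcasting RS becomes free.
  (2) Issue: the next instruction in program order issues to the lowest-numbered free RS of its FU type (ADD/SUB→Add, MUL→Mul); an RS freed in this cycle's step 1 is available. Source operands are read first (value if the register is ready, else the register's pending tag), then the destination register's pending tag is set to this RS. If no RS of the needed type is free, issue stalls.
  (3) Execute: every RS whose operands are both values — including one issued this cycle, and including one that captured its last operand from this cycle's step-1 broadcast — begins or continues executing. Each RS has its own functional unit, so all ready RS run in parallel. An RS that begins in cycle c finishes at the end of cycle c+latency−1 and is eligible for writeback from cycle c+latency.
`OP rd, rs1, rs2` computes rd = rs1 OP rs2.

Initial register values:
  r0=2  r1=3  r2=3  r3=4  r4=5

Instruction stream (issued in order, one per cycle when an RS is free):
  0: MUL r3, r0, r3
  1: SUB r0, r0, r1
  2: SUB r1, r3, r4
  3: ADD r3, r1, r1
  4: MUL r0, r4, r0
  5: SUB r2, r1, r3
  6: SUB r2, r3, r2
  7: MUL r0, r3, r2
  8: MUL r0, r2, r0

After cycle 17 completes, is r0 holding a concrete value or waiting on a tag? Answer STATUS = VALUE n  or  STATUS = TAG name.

c1: issue MUL r3<-Mul1 | r0:2,r1:3,r2:3,r3:Mul1,r4:5
c2: issue SUB r0<-Add1 | r0:Add1,r1:3,r2:3,r3:Mul1,r4:5
c3: issue SUB r1<-Add2 | r0:Add1,r1:Add2,r2:3,r3:Mul1,r4:5
c4: CDB Add1=-1; issue ADD r3<-Add1 | r0:-1,r1:Add2,r2:3,r3:Add1,r4:5
c5: CDB Mul1=8; issue MUL r0<-Mul1 | r0:Mul1,r1:Add2,r2:3,r3:Add1,r4:5
c6: issue SUB r2<-Add3 | r0:Mul1,r1:Add2,r2:Add3,r3:Add1,r4:5
c7: CDB Add2=3; issue SUB r2<-Add2 | r0:Mul1,r1:3,r2:Add2,r3:Add1,r4:5
c8: issue MUL r0<-Mul2 | r0:Mul2,r1:3,r2:Add2,r3:Add1,r4:5
c9: CDB Add1=6; stall | r0:Mul2,r1:3,r2:Add2,r3:6,r4:5
c10: CDB Mul1=-5; issue MUL r0<-Mul1 | r0:Mul1,r1:3,r2:Add2,r3:6,r4:5
c11: CDB Add3=-3 | r0:Mul1,r1:3,r2:Add2,r3:6,r4:5
c12: - | r0:Mul1,r1:3,r2:Add2,r3:6,r4:5
c13: CDB Add2=9 | r0:Mul1,r1:3,r2:9,r3:6,r4:5
c14: - | r0:Mul1,r1:3,r2:9,r3:6,r4:5
c15: - | r0:Mul1,r1:3,r2:9,r3:6,r4:5
c16: - | r0:Mul1,r1:3,r2:9,r3:6,r4:5
c17: CDB Mul2=54 | r0:Mul1,r1:3,r2:9,r3:6,r4:5

STATUS = TAG Mul1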